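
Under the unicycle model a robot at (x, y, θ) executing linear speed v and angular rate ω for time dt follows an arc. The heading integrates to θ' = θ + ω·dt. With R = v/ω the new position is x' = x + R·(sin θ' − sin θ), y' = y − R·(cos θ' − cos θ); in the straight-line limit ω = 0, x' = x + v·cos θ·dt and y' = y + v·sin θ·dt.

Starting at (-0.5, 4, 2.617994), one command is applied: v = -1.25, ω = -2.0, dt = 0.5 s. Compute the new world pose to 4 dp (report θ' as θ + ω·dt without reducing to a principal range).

θ' = 2.6180 + -2.0·0.5 = 1.6180
R = v/ω = -1.25/-2.0 = 0.6250
x' = -0.5 + 0.6250·(sin 1.6180 − sin 2.6180) = -0.1882
y' = 4 − 0.6250·(cos 1.6180 − cos 2.6180) = 3.4882

(-0.1882, 3.4882, 1.6180)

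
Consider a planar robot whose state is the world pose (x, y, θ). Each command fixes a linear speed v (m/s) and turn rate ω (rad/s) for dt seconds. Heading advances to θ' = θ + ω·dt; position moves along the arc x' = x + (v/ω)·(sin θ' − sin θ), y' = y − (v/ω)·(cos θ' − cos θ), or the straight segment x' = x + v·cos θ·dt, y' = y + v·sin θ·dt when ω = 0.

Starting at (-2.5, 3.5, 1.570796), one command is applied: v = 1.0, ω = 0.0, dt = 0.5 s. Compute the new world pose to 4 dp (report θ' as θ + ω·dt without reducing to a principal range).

(-2.5000, 4.0000, 1.5708)

θ' = 1.5708 + 0.0·0.5 = 1.5708
ω = 0 → straight: x' = -2.5 + 1.0·cos(1.5708)·0.5 = -2.5000
y' = 3.5 + 1.0·sin(1.5708)·0.5 = 4.0000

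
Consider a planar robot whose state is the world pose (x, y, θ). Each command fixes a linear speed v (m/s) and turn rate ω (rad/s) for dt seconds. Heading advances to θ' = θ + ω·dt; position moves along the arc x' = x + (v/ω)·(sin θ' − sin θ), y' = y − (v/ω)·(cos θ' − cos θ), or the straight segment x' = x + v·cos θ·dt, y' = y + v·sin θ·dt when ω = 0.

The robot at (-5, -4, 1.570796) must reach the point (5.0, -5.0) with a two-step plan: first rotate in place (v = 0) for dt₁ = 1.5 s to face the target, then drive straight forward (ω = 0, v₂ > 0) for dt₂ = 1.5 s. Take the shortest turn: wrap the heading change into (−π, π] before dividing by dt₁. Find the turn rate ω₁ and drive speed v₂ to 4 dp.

ω₁ = -1.1136, v₂ = 6.6999

heading to target = atan2(-5−-4, 5−-5) = -0.0997
Δθ = wrap(-0.0997 − 1.5708) = -1.6705; ω₁ = Δθ/dt₁ = -1.1136
distance = √((5−-5)² + (-5−-4)²) = 10.0499; v₂ = distance/dt₂ = 6.6999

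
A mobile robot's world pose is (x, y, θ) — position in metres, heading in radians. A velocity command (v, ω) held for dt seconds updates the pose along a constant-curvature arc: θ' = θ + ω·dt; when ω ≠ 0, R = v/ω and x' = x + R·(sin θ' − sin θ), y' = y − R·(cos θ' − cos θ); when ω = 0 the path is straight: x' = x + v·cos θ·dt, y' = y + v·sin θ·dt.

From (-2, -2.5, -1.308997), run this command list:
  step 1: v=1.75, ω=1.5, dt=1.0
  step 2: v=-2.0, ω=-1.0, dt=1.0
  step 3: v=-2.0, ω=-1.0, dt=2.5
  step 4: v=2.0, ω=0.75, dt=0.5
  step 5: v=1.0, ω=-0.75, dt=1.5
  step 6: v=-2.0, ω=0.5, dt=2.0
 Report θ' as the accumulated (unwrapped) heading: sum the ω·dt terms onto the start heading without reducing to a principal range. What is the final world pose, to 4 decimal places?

(0.4806, -0.4884, -3.0590)

step 1: θ'=0.1910 (R=1.1667) → pose (-0.6516, -3.3435, 0.1910)
step 2: θ'=-0.8090 (R=2.0000) → pose (-2.4785, -2.7603, -0.8090)
step 3: θ'=-3.3090 (R=2.0000) → pose (-0.6980, 0.5922, -3.3090)
step 4: θ'=-2.9340 (R=2.6667) → pose (-1.6920, 0.5722, -2.9340)
step 5: θ'=-4.0590 (R=-1.3333) → pose (-3.0255, 1.0664, -4.0590)
step 6: θ'=-3.0590 (R=-4.0000) → pose (0.4806, -0.4884, -3.0590)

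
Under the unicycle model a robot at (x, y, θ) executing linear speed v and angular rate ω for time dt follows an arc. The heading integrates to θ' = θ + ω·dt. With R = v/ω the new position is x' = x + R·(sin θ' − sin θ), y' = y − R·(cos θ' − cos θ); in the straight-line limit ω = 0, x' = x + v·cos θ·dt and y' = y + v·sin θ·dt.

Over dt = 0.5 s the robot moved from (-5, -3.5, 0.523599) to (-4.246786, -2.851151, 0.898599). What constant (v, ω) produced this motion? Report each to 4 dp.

Δθ = 0.898599 − 0.523599 = 0.375000
ω = Δθ/dt = 0.375000/0.5 = 0.7500
R = Δx/(sin θ' − sin θ) = 2.6667
v = R·ω = 2.6667·0.7500 = 2.0000

v = 2.0000, ω = 0.7500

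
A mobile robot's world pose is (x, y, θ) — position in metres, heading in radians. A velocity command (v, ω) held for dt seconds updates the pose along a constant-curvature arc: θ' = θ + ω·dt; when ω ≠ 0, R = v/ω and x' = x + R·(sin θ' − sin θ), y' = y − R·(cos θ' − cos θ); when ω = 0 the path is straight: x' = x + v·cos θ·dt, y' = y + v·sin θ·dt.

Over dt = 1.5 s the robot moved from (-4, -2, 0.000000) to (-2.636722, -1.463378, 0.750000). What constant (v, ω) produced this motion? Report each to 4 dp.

Δθ = 0.750000 − 0.000000 = 0.750000
ω = Δθ/dt = 0.750000/1.5 = 0.5000
R = Δx/(sin θ' − sin θ) = 2.0000
v = R·ω = 2.0000·0.5000 = 1.0000

v = 1.0000, ω = 0.5000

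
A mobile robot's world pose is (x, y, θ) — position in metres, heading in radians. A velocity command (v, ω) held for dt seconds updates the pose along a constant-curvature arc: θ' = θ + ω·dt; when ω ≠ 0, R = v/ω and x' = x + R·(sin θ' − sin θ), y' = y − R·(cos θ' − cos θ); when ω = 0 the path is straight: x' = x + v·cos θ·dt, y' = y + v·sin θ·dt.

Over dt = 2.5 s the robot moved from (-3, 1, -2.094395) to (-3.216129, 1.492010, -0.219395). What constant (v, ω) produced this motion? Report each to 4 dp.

v = -0.2500, ω = 0.7500

Δθ = -0.219395 − -2.094395 = 1.875000
ω = Δθ/dt = 1.875000/2.5 = 0.7500
R = −Δy/(cos θ' − cos θ) = -0.3333
v = R·ω = -0.3333·0.7500 = -0.2500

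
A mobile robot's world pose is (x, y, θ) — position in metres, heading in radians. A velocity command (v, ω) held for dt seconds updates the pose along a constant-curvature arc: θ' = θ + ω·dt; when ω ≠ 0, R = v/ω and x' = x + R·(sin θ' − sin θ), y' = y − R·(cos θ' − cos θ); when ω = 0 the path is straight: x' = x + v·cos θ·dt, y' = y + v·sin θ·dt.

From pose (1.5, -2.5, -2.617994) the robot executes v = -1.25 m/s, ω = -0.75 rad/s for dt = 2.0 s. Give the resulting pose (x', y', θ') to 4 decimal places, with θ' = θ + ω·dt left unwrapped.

(3.7141, -3.0100, -4.1180)

θ' = -2.6180 + -0.75·2.0 = -4.1180
R = v/ω = -1.25/-0.75 = 1.6667
x' = 1.5 + 1.6667·(sin -4.1180 − sin -2.6180) = 3.7141
y' = -2.5 − 1.6667·(cos -4.1180 − cos -2.6180) = -3.0100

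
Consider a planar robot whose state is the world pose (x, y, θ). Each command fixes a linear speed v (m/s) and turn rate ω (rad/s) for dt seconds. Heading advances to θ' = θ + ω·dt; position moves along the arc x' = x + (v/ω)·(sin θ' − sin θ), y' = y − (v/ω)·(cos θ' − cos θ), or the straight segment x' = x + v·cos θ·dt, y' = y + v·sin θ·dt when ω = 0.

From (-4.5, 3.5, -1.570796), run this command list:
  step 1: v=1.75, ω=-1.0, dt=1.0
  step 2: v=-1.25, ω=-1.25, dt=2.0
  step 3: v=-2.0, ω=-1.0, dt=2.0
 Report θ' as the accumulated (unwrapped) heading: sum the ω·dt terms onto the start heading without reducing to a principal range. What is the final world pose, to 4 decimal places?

(-7.1180, 0.1257, -7.0708)

step 1: θ'=-2.5708 (R=-1.7500) → pose (-5.3045, 2.0274, -2.5708)
step 2: θ'=-5.0708 (R=1.0000) → pose (-3.8277, 0.8352, -5.0708)
step 3: θ'=-7.0708 (R=2.0000) → pose (-7.1180, 0.1257, -7.0708)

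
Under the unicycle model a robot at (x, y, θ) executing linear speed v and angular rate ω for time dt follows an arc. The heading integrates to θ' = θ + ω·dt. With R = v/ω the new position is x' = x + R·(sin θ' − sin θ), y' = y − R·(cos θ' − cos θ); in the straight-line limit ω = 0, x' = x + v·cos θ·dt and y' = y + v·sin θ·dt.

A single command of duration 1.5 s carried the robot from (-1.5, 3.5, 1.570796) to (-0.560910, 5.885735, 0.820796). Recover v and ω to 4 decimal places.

v = 1.7500, ω = -0.5000

Δθ = 0.820796 − 1.570796 = -0.750000
ω = Δθ/dt = -0.750000/1.5 = -0.5000
R = −Δy/(cos θ' − cos θ) = -3.5000
v = R·ω = -3.5000·-0.5000 = 1.7500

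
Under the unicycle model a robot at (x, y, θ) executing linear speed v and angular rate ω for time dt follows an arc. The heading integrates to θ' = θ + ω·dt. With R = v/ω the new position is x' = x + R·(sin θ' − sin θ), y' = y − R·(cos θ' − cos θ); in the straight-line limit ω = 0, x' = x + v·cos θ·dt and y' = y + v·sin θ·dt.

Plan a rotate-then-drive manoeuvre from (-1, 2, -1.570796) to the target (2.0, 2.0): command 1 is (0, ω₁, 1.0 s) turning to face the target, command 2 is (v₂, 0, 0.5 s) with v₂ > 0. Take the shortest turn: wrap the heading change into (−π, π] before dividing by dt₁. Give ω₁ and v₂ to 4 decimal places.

heading to target = atan2(2−2, 2−-1) = 0.0000
Δθ = wrap(0.0000 − -1.5708) = 1.5708; ω₁ = Δθ/dt₁ = 1.5708
distance = √((2−-1)² + (2−2)²) = 3.0000; v₂ = distance/dt₂ = 6.0000

ω₁ = 1.5708, v₂ = 6.0000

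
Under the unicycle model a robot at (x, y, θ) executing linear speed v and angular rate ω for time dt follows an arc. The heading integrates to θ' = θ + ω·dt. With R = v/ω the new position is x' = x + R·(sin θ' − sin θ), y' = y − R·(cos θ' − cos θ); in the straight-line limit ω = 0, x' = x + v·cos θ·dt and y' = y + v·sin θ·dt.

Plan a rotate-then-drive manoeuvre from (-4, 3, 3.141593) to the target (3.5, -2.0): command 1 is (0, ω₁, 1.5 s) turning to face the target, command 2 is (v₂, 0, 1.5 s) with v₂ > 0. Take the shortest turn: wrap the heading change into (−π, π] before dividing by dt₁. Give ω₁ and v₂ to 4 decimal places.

heading to target = atan2(-2−3, 3.5−-4) = -0.5880
Δθ = wrap(-0.5880 − 3.1416) = 2.5536; ω₁ = Δθ/dt₁ = 1.7024
distance = √((3.5−-4)² + (-2−3)²) = 9.0139; v₂ = distance/dt₂ = 6.0093

ω₁ = 1.7024, v₂ = 6.0093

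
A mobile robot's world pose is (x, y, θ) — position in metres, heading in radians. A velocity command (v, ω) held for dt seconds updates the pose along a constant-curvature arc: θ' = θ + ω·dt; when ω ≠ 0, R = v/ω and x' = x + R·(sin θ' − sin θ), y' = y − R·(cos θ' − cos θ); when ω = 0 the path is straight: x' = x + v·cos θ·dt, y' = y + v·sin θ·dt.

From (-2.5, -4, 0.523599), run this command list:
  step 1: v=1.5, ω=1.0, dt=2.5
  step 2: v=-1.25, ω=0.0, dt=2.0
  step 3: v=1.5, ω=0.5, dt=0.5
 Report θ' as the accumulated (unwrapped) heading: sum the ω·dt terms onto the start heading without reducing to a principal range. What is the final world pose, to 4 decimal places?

(-1.3388, -1.5109, 3.2736)

step 1: θ'=3.0236 (R=1.5000) → pose (-3.0734, -1.2114, 3.0236)
step 2: θ'=3.0236 (straight) → pose (-0.5908, -1.5057, 3.0236)
step 3: θ'=3.2736 (R=3.0000) → pose (-1.3388, -1.5109, 3.2736)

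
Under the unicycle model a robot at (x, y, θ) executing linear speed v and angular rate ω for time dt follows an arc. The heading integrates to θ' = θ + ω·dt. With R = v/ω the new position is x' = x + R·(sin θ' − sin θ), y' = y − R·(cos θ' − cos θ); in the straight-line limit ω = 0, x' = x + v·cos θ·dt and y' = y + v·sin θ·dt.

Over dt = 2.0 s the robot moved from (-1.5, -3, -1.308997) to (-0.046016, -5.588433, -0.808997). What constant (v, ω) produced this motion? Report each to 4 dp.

v = 1.5000, ω = 0.2500

Δθ = -0.808997 − -1.308997 = 0.500000
ω = Δθ/dt = 0.500000/2.0 = 0.2500
R = −Δy/(cos θ' − cos θ) = 6.0000
v = R·ω = 6.0000·0.2500 = 1.5000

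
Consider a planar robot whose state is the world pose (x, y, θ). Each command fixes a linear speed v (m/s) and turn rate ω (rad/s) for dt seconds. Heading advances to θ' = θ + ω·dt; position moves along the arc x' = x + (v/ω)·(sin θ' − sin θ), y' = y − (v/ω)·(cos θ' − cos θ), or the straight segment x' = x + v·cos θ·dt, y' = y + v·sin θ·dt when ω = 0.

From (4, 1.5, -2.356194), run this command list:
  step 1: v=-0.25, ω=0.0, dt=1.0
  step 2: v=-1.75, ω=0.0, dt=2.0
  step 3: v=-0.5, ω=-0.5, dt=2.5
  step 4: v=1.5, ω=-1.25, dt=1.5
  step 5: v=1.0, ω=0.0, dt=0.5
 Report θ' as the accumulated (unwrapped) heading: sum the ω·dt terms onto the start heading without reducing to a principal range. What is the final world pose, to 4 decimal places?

step 1: θ'=-2.3562 (straight) → pose (4.1768, 1.6768, -2.3562)
step 2: θ'=-2.3562 (straight) → pose (6.6516, 4.1517, -2.3562)
step 3: θ'=-3.6062 (R=1.0000) → pose (7.8068, 4.3385, -3.6062)
step 4: θ'=-5.4812 (R=-1.2000) → pose (7.4820, 6.2457, -5.4812)
step 5: θ'=-5.4812 (straight) → pose (7.8297, 6.6050, -5.4812)

(7.8297, 6.6050, -5.4812)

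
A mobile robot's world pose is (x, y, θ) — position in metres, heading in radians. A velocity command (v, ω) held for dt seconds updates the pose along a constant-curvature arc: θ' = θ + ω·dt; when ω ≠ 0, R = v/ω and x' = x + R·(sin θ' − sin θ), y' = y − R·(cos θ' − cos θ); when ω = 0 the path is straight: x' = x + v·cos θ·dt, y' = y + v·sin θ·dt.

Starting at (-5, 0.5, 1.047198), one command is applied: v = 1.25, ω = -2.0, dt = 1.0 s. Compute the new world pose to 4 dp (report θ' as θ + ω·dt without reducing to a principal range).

(-3.9493, 0.5496, -0.9528)

θ' = 1.0472 + -2.0·1.0 = -0.9528
R = v/ω = 1.25/-2.0 = -0.6250
x' = -5 + -0.6250·(sin -0.9528 − sin 1.0472) = -3.9493
y' = 0.5 − -0.6250·(cos -0.9528 − cos 1.0472) = 0.5496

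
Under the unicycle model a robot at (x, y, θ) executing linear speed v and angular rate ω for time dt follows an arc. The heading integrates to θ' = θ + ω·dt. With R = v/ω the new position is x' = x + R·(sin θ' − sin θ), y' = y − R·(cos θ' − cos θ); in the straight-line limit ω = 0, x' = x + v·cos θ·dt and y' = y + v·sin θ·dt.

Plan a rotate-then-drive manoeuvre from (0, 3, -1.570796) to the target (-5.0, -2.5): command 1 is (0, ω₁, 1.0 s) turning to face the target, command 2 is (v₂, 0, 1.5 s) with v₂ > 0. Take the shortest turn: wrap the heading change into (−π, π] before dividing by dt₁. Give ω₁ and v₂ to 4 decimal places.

heading to target = atan2(-2.5−3, -5−0) = -2.3086
Δθ = wrap(-2.3086 − -1.5708) = -0.7378; ω₁ = Δθ/dt₁ = -0.7378
distance = √((-5−0)² + (-2.5−3)²) = 7.4330; v₂ = distance/dt₂ = 4.9554

ω₁ = -0.7378, v₂ = 4.9554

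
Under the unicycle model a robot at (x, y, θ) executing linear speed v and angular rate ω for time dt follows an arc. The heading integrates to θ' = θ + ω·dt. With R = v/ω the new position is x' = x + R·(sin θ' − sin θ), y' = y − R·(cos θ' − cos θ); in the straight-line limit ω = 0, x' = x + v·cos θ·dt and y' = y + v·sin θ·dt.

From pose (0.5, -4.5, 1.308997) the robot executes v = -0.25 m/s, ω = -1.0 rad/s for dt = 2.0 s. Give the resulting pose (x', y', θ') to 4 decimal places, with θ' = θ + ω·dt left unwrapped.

θ' = 1.3090 + -1.0·2.0 = -0.6910
R = v/ω = -0.25/-1.0 = 0.2500
x' = 0.5 + 0.2500·(sin -0.6910 − sin 1.3090) = 0.0992
y' = -4.5 − 0.2500·(cos -0.6910 − cos 1.3090) = -4.6279

(0.0992, -4.6279, -0.6910)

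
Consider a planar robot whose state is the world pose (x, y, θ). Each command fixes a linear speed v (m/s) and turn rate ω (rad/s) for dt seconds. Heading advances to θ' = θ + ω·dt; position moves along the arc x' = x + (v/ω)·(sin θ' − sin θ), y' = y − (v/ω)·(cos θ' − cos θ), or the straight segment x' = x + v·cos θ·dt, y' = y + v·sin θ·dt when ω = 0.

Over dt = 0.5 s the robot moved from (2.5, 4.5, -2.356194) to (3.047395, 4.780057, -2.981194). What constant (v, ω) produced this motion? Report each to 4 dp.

v = -1.2500, ω = -1.2500

Δθ = -2.981194 − -2.356194 = -0.625000
ω = Δθ/dt = -0.625000/0.5 = -1.2500
R = Δx/(sin θ' − sin θ) = 1.0000
v = R·ω = 1.0000·-1.2500 = -1.2500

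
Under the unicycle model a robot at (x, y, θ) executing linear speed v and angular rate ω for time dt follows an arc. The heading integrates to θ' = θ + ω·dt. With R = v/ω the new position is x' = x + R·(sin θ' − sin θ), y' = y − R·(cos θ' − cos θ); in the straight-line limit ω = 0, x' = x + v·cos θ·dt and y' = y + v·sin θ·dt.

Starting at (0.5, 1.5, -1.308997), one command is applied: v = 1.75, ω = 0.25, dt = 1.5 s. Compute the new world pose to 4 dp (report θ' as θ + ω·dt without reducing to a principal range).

(1.6335, -0.8506, -0.9340)

θ' = -1.3090 + 0.25·1.5 = -0.9340
R = v/ω = 1.75/0.25 = 7.0000
x' = 0.5 + 7.0000·(sin -0.9340 − sin -1.3090) = 1.6335
y' = 1.5 − 7.0000·(cos -0.9340 − cos -1.3090) = -0.8506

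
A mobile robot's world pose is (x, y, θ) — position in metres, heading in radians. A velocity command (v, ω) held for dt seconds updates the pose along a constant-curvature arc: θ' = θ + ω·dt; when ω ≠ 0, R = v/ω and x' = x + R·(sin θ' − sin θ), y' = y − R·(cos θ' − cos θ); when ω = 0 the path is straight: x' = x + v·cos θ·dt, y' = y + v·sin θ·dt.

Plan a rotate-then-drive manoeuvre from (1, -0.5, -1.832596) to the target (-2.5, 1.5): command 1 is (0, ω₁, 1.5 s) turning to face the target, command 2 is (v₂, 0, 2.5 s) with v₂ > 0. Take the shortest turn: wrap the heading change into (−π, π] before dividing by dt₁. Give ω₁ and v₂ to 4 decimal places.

ω₁ = -1.2188, v₂ = 1.6125

heading to target = atan2(1.5−-0.5, -2.5−1) = 2.6224
Δθ = wrap(2.6224 − -1.8326) = -1.8281; ω₁ = Δθ/dt₁ = -1.2188
distance = √((-2.5−1)² + (1.5−-0.5)²) = 4.0311; v₂ = distance/dt₂ = 1.6125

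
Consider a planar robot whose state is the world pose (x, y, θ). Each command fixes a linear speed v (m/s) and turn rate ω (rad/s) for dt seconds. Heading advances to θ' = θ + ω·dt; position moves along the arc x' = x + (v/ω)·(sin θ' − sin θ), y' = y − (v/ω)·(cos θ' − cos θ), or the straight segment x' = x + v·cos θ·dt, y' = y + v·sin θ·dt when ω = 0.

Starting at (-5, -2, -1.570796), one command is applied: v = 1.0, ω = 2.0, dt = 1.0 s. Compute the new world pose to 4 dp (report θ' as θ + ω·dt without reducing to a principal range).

θ' = -1.5708 + 2.0·1.0 = 0.4292
R = v/ω = 1.0/2.0 = 0.5000
x' = -5 + 0.5000·(sin 0.4292 − sin -1.5708) = -4.2919
y' = -2 − 0.5000·(cos 0.4292 − cos -1.5708) = -2.4546

(-4.2919, -2.4546, 0.4292)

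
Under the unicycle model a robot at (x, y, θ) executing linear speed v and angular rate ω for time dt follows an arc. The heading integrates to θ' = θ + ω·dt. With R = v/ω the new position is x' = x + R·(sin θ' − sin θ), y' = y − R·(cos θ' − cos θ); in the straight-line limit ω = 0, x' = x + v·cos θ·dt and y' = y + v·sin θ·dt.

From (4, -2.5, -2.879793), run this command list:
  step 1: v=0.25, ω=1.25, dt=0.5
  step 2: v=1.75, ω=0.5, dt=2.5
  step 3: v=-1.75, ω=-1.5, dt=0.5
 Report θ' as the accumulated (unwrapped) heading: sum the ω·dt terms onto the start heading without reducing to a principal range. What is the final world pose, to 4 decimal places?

(3.4930, -5.8163, -1.7548)

step 1: θ'=-2.2548 (R=0.2000) → pose (3.8968, -2.5668, -2.2548)
step 2: θ'=-1.0048 (R=3.5000) → pose (3.6553, -6.6554, -1.0048)
step 3: θ'=-1.7548 (R=1.1667) → pose (3.4930, -5.8163, -1.7548)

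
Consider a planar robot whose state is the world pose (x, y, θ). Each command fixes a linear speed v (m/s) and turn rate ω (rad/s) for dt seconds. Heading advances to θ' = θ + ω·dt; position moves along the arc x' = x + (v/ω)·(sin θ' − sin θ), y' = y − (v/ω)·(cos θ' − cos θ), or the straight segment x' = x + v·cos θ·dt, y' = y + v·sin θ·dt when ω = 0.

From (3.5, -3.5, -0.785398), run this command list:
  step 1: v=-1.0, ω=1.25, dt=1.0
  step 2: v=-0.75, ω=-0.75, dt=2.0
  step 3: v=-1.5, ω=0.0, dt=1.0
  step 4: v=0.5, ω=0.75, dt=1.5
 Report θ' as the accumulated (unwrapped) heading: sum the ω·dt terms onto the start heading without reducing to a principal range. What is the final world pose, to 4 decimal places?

step 1: θ'=0.4646 (R=-0.8000) → pose (2.5759, -3.3505, 0.4646)
step 2: θ'=-1.0354 (R=1.0000) → pose (1.2677, -2.9667, -1.0354)
step 3: θ'=-1.0354 (straight) → pose (0.5025, -1.6766, -1.0354)
step 4: θ'=0.0896 (R=0.6667) → pose (1.1355, -2.0004, 0.0896)

(1.1355, -2.0004, 0.0896)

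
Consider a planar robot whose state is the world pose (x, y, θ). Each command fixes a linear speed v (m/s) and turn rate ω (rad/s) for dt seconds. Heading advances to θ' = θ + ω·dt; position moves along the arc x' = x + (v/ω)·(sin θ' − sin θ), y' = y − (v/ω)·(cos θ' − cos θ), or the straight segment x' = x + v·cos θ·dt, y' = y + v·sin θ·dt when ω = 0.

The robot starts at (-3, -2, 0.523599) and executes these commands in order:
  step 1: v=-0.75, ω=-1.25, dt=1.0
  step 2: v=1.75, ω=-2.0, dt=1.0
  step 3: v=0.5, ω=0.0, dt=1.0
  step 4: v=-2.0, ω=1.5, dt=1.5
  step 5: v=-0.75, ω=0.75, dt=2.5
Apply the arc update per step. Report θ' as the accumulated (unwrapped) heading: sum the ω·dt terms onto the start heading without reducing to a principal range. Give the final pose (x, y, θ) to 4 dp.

(-5.7544, -1.8978, 1.3986)

step 1: θ'=-0.7264 (R=0.6000) → pose (-3.6985, -1.9289, -0.7264)
step 2: θ'=-2.7264 (R=-0.8750) → pose (-3.9267, -3.3837, -2.7264)
step 3: θ'=-2.7264 (straight) → pose (-4.3842, -3.5854, -2.7264)
step 4: θ'=-0.4764 (R=-1.3333) → pose (-4.3106, -1.1805, -0.4764)
step 5: θ'=1.3986 (R=-1.0000) → pose (-5.7544, -1.8978, 1.3986)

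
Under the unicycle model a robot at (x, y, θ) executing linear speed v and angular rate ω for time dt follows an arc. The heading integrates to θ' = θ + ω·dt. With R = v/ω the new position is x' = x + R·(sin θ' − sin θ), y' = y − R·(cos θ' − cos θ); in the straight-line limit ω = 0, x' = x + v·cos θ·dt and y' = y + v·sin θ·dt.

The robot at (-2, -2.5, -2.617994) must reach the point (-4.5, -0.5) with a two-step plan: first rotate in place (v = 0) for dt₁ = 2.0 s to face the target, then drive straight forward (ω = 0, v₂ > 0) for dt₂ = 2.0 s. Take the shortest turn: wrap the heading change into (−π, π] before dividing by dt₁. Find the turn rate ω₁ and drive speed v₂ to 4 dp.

heading to target = atan2(-0.5−-2.5, -4.5−-2) = 2.4669
Δθ = wrap(2.4669 − -2.6180) = -1.1983; ω₁ = Δθ/dt₁ = -0.5992
distance = √((-4.5−-2)² + (-0.5−-2.5)²) = 3.2016; v₂ = distance/dt₂ = 1.6008

ω₁ = -0.5992, v₂ = 1.6008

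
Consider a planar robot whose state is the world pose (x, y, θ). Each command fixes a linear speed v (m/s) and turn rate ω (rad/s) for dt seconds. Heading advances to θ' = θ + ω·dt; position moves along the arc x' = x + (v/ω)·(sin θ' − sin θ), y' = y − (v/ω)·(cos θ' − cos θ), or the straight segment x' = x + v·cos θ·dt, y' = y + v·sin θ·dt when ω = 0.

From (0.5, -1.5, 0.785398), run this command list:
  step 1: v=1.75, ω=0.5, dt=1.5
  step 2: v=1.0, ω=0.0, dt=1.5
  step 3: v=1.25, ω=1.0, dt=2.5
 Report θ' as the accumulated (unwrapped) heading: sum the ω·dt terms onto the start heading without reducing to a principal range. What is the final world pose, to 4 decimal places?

(-0.6475, 3.1774, 4.0354)

step 1: θ'=1.5354 (R=3.5000) → pose (1.5229, 0.8510, 1.5354)
step 2: θ'=1.5354 (straight) → pose (1.5760, 2.3501, 1.5354)
step 3: θ'=4.0354 (R=1.2500) → pose (-0.6475, 3.1774, 4.0354)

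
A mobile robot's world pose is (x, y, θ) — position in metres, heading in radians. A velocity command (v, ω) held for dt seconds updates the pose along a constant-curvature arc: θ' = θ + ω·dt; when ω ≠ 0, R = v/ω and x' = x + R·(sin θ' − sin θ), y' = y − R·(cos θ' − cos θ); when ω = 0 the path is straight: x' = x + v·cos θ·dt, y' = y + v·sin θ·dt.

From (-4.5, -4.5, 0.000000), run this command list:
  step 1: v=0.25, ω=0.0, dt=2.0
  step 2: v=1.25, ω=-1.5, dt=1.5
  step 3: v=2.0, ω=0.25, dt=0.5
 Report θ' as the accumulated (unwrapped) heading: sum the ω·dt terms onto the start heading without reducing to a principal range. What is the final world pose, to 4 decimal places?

(-3.9296, -6.6721, -2.1250)

step 1: θ'=0.0000 (straight) → pose (-4.0000, -4.5000, 0.0000)
step 2: θ'=-2.2500 (R=-0.8333) → pose (-3.3516, -5.8568, -2.2500)
step 3: θ'=-2.1250 (R=8.0000) → pose (-3.9296, -6.6721, -2.1250)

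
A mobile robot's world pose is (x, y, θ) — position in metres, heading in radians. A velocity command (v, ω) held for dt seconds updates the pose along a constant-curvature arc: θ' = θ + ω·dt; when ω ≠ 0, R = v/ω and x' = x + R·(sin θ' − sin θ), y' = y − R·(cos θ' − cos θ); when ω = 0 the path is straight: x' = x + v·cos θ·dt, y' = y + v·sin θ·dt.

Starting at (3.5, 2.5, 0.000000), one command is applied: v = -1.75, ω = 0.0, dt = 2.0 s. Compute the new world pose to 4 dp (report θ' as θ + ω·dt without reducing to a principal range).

(0.0000, 2.5000, 0.0000)

θ' = 0.0000 + 0.0·2.0 = 0.0000
ω = 0 → straight: x' = 3.5 + -1.75·cos(0.0000)·2.0 = 0.0000
y' = 2.5 + -1.75·sin(0.0000)·2.0 = 2.5000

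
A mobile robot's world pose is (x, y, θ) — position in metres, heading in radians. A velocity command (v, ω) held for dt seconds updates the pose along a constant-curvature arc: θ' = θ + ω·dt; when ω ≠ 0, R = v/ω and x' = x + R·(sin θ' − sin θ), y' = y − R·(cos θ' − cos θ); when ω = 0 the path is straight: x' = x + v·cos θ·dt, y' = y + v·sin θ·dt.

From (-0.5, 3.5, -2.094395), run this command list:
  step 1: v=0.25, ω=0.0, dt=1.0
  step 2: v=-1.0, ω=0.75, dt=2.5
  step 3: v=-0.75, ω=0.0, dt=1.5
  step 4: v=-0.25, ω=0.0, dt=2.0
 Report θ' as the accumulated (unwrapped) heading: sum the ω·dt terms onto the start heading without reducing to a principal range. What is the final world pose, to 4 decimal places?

step 1: θ'=-2.0944 (straight) → pose (-0.6250, 3.2835, -2.0944)
step 2: θ'=-0.2194 (R=-1.3333) → pose (-1.4895, 5.2515, -0.2194)
step 3: θ'=-0.2194 (straight) → pose (-2.5875, 5.4964, -0.2194)
step 4: θ'=-0.2194 (straight) → pose (-3.0756, 5.6052, -0.2194)

(-3.0756, 5.6052, -0.2194)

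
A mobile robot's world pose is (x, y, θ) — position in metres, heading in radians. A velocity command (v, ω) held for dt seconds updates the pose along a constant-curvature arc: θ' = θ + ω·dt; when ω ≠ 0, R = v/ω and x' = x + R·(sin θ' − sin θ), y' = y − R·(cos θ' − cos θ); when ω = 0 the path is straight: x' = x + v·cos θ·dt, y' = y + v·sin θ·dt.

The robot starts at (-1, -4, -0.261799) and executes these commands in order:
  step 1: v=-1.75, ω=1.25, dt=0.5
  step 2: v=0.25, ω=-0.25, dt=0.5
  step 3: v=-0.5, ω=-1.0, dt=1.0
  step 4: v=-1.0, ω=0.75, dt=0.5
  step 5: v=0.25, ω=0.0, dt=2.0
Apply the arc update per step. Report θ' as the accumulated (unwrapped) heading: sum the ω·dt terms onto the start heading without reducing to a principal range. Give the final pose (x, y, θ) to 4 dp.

(-2.1578, -3.8011, -0.3868)

step 1: θ'=0.3632 (R=-1.4000) → pose (-1.8597, -4.0436, 0.3632)
step 2: θ'=0.2382 (R=-1.0000) → pose (-1.7404, -4.0066, 0.2382)
step 3: θ'=-0.7618 (R=0.5000) → pose (-2.2035, -3.8825, -0.7618)
step 4: θ'=-0.3868 (R=-1.3333) → pose (-2.6208, -3.6125, -0.3868)
step 5: θ'=-0.3868 (straight) → pose (-2.1578, -3.8011, -0.3868)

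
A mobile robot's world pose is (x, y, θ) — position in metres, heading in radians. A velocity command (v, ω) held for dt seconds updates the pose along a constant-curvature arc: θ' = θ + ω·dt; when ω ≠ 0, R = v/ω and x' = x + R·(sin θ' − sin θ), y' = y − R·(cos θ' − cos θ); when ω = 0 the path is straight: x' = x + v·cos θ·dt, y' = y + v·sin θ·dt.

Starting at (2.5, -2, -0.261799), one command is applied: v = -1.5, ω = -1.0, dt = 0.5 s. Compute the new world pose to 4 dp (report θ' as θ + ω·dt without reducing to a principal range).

θ' = -0.2618 + -1.0·0.5 = -0.7618
R = v/ω = -1.5/-1.0 = 1.5000
x' = 2.5 + 1.5000·(sin -0.7618 − sin -0.2618) = 1.8529
y' = -2 − 1.5000·(cos -0.7618 − cos -0.2618) = -1.6365

(1.8529, -1.6365, -0.7618)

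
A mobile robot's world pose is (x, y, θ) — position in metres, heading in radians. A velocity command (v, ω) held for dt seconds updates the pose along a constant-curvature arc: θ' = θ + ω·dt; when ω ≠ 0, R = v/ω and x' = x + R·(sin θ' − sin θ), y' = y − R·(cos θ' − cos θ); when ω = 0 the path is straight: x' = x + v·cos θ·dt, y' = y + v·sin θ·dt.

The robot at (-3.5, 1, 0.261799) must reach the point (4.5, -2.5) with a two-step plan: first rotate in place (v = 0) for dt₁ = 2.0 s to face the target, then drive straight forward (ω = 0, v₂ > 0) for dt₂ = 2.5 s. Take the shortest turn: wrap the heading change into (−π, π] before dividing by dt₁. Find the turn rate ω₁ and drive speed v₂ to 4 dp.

ω₁ = -0.3371, v₂ = 3.4928

heading to target = atan2(-2.5−1, 4.5−-3.5) = -0.4124
Δθ = wrap(-0.4124 − 0.2618) = -0.6742; ω₁ = Δθ/dt₁ = -0.3371
distance = √((4.5−-3.5)² + (-2.5−1)²) = 8.7321; v₂ = distance/dt₂ = 3.4928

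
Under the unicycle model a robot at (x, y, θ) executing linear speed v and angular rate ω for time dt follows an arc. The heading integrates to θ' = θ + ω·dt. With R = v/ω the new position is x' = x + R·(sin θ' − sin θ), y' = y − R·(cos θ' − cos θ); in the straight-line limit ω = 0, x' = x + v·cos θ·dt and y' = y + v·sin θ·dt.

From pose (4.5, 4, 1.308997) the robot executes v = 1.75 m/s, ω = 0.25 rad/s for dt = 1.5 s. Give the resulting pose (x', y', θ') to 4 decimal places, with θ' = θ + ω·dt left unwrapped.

θ' = 1.3090 + 0.25·1.5 = 1.6840
R = v/ω = 1.75/0.25 = 7.0000
x' = 4.5 + 7.0000·(sin 1.6840 − sin 1.3090) = 4.6937
y' = 4 − 7.0000·(cos 1.6840 − cos 1.3090) = 6.6024

(4.6937, 6.6024, 1.6840)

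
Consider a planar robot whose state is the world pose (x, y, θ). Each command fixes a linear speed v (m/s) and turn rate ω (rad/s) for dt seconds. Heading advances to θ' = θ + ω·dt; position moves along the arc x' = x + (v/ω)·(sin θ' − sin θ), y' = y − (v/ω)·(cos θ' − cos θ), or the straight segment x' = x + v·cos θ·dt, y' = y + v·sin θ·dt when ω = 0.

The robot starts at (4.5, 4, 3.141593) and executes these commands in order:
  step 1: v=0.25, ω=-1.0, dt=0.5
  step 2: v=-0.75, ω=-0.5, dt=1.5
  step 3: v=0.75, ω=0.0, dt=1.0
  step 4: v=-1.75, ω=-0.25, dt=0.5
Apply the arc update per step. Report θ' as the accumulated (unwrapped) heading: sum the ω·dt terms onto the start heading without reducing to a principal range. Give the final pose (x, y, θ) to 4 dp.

step 1: θ'=2.6416 (R=-0.2500) → pose (4.3801, 4.0306, 2.6416)
step 2: θ'=1.8916 (R=1.5000) → pose (5.0845, 3.1872, 1.8916)
step 3: θ'=1.8916 (straight) → pose (4.8480, 3.8990, 1.8916)
step 4: θ'=1.7666 (R=7.0000) → pose (5.0713, 3.0535, 1.7666)

(5.0713, 3.0535, 1.7666)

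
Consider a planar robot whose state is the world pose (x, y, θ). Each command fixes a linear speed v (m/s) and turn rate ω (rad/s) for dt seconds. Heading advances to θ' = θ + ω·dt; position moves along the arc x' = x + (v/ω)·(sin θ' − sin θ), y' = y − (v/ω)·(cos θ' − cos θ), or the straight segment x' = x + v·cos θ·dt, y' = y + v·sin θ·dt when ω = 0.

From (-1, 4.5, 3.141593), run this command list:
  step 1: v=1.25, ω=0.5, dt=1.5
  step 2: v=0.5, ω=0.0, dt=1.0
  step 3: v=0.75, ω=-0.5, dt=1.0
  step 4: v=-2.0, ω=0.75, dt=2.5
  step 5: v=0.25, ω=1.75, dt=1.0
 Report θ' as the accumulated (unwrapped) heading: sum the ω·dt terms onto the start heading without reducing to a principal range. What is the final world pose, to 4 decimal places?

(-1.8964, 7.0888, 7.0166)

step 1: θ'=3.8916 (R=2.5000) → pose (-2.7041, 3.8292, 3.8916)
step 2: θ'=3.8916 (straight) → pose (-3.0699, 3.4884, 3.8916)
step 3: θ'=3.3916 (R=-1.5000) → pose (-3.7213, 3.1326, 3.3916)
step 4: θ'=5.2666 (R=-2.6667) → pose (-2.1135, 7.1197, 5.2666)
step 5: θ'=7.0166 (R=0.1429) → pose (-1.8964, 7.0888, 7.0166)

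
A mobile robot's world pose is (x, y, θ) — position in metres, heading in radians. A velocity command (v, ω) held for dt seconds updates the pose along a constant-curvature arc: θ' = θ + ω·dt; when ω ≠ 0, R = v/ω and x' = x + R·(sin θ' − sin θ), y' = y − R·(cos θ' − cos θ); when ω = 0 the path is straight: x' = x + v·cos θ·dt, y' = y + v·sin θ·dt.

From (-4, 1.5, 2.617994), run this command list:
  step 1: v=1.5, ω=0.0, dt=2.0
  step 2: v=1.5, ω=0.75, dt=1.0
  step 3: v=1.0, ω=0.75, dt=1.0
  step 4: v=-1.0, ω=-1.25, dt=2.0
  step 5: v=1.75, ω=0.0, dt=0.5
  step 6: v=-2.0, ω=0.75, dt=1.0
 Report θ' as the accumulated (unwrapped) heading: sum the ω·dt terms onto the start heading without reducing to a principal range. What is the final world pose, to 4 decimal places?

(-6.6313, 1.3461, 2.3680)

step 1: θ'=2.6180 (straight) → pose (-6.5981, 3.0000, 2.6180)
step 2: θ'=3.3680 (R=2.0000) → pose (-8.0470, 3.2169, 3.3680)
step 3: θ'=4.1180 (R=1.3333) → pose (-8.8524, 2.6643, 4.1180)
step 4: θ'=1.6180 (R=0.8000) → pose (-7.3905, 2.2540, 1.6180)
step 5: θ'=1.6180 (straight) → pose (-7.4318, 3.1280, 1.6180)
step 6: θ'=2.3680 (R=-2.6667) → pose (-6.6313, 1.3461, 2.3680)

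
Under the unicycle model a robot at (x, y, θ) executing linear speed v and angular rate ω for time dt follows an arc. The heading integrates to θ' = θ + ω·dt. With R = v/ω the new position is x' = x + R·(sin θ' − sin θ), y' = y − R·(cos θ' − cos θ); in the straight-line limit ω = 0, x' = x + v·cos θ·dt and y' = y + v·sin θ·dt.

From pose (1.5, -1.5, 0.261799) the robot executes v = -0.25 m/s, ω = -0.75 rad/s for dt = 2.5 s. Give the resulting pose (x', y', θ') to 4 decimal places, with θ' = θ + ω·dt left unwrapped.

θ' = 0.2618 + -0.75·2.5 = -1.6132
R = v/ω = -0.25/-0.75 = 0.3333
x' = 1.5 + 0.3333·(sin -1.6132 − sin 0.2618) = 1.0807
y' = -1.5 − 0.3333·(cos -1.6132 − cos 0.2618) = -1.1639

(1.0807, -1.1639, -1.6132)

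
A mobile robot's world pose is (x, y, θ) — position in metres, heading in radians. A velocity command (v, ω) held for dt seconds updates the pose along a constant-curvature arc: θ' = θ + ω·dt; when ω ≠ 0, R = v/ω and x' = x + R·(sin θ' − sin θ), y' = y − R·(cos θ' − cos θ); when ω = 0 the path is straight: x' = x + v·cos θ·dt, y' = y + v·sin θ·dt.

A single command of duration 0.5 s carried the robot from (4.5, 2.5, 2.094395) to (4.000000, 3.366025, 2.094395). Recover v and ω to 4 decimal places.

Δθ = 2.094395 − 2.094395 = 0.000000
ω = Δθ/dt = 0.000000/0.5 = 0.0000
ω = 0 → v = (Δx·cos θ + Δy·sin θ)/dt = 2.0000

v = 2.0000, ω = 0.0000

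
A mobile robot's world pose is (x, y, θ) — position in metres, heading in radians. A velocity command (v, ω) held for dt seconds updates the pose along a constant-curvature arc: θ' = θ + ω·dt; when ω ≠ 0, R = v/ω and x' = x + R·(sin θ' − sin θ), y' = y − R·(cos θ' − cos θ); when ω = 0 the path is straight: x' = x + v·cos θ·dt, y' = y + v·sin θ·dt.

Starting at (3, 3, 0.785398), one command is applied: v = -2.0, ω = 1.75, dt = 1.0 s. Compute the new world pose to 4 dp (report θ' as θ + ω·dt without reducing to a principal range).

(3.1570, 1.2527, 2.5354)

θ' = 0.7854 + 1.75·1.0 = 2.5354
R = v/ω = -2.0/1.75 = -1.1429
x' = 3 + -1.1429·(sin 2.5354 − sin 0.7854) = 3.1570
y' = 3 − -1.1429·(cos 2.5354 − cos 0.7854) = 1.2527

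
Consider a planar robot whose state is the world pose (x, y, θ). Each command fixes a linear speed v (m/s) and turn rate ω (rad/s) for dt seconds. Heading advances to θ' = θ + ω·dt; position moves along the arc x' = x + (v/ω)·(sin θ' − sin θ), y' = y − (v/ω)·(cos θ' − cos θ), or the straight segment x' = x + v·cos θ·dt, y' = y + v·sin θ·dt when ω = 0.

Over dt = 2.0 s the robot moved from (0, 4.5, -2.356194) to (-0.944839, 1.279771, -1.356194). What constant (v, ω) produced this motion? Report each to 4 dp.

v = 1.7500, ω = 0.5000

Δθ = -1.356194 − -2.356194 = 1.000000
ω = Δθ/dt = 1.000000/2.0 = 0.5000
R = −Δy/(cos θ' − cos θ) = 3.5000
v = R·ω = 3.5000·0.5000 = 1.7500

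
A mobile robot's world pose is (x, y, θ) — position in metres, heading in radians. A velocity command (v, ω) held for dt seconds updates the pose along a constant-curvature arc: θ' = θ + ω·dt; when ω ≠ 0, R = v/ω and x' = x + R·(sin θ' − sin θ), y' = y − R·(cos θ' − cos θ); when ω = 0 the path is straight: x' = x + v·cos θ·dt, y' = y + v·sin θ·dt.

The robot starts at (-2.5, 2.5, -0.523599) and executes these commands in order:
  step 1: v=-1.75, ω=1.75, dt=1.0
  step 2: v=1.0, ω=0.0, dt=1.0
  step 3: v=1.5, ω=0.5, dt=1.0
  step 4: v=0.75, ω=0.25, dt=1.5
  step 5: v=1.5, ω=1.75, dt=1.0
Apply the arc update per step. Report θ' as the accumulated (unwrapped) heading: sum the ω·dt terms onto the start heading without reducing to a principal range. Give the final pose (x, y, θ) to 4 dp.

step 1: θ'=1.2264 (R=-1.0000) → pose (-3.9413, 1.9716, 1.2264)
step 2: θ'=1.2264 (straight) → pose (-3.6037, 2.9129, 1.2264)
step 3: θ'=1.7264 (R=3.0000) → pose (-3.4637, 4.3907, 1.7264)
step 4: θ'=2.1014 (R=3.0000) → pose (-3.8400, 5.4439, 2.1014)
step 5: θ'=3.8514 (R=0.8571) → pose (-5.1379, 5.6603, 3.8514)

(-5.1379, 5.6603, 3.8514)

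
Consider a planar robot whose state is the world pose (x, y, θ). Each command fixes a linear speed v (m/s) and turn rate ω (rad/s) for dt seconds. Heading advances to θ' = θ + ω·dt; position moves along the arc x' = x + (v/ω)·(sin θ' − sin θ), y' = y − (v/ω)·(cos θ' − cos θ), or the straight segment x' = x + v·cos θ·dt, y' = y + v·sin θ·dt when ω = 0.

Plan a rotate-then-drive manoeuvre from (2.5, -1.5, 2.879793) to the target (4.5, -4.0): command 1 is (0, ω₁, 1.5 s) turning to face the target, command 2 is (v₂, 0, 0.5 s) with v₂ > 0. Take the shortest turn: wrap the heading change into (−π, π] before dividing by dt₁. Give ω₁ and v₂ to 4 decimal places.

heading to target = atan2(-4−-1.5, 4.5−2.5) = -0.8961
Δθ = wrap(-0.8961 − 2.8798) = 2.5073; ω₁ = Δθ/dt₁ = 1.6716
distance = √((4.5−2.5)² + (-4−-1.5)²) = 3.2016; v₂ = distance/dt₂ = 6.4031

ω₁ = 1.6716, v₂ = 6.4031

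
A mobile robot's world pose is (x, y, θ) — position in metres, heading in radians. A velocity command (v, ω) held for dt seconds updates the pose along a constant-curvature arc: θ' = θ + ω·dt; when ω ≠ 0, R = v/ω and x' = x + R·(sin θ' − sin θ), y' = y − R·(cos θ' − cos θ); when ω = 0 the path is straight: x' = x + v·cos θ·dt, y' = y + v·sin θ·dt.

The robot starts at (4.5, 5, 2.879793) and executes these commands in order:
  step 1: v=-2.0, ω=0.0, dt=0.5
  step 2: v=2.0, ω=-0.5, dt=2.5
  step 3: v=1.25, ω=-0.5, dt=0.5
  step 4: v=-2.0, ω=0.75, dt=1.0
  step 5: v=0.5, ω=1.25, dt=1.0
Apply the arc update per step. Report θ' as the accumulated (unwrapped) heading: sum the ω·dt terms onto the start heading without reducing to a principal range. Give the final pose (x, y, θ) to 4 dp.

(2.4732, 7.2471, 3.3798)

step 1: θ'=2.8798 (straight) → pose (5.4659, 4.7412, 2.8798)
step 2: θ'=1.6298 (R=-4.0000) → pose (2.5082, 8.3690, 1.6298)
step 3: θ'=1.3798 (R=-2.5000) → pose (2.5493, 8.9911, 1.3798)
step 4: θ'=2.1298 (R=-2.6667) → pose (2.9067, 7.0706, 2.1298)
step 5: θ'=3.3798 (R=0.4000) → pose (2.4732, 7.2471, 3.3798)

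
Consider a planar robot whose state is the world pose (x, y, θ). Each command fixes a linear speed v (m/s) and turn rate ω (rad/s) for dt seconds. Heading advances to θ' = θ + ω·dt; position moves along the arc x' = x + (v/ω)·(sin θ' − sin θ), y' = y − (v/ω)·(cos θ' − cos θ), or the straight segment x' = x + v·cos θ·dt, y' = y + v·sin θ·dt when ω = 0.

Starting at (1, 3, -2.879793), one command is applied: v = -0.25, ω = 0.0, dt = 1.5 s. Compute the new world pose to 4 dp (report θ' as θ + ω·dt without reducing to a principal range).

(1.3622, 3.0971, -2.8798)

θ' = -2.8798 + 0.0·1.5 = -2.8798
ω = 0 → straight: x' = 1 + -0.25·cos(-2.8798)·1.5 = 1.3622
y' = 3 + -0.25·sin(-2.8798)·1.5 = 3.0971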